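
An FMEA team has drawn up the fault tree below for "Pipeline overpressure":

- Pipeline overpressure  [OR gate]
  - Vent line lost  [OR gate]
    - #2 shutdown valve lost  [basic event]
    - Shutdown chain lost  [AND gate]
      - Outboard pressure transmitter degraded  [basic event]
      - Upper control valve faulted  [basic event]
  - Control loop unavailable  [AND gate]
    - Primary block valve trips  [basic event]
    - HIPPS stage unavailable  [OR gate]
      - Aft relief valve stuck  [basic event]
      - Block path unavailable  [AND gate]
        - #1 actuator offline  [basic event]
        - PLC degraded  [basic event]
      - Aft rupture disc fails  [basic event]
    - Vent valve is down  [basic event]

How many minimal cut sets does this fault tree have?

Shutdown chain lost [AND]: one cut set from each child combined → 1 × 1 = 1 cut set(s).
Vent line lost [OR]: union of children's cut sets → 2 cut set(s).
Block path unavailable [AND]: one cut set from each child combined → 1 × 1 = 1 cut set(s).
HIPPS stage unavailable [OR]: union of children's cut sets → 3 cut set(s).
Control loop unavailable [AND]: one cut set from each child combined → 1 × 3 × 1 = 3 cut set(s).
Pipeline overpressure [OR]: union of children's cut sets → 5 cut set(s).
Minimal cut sets: {#2 shutdown valve lost}; {Outboard pressure transmitter degraded, Upper control valve faulted}; {Aft relief valve stuck, Primary block valve trips, Vent valve is down}; {#1 actuator offline, PLC degraded, Primary block valve trips, Vent valve is down}; {Aft rupture disc fails, Primary block valve trips, Vent valve is down}.

5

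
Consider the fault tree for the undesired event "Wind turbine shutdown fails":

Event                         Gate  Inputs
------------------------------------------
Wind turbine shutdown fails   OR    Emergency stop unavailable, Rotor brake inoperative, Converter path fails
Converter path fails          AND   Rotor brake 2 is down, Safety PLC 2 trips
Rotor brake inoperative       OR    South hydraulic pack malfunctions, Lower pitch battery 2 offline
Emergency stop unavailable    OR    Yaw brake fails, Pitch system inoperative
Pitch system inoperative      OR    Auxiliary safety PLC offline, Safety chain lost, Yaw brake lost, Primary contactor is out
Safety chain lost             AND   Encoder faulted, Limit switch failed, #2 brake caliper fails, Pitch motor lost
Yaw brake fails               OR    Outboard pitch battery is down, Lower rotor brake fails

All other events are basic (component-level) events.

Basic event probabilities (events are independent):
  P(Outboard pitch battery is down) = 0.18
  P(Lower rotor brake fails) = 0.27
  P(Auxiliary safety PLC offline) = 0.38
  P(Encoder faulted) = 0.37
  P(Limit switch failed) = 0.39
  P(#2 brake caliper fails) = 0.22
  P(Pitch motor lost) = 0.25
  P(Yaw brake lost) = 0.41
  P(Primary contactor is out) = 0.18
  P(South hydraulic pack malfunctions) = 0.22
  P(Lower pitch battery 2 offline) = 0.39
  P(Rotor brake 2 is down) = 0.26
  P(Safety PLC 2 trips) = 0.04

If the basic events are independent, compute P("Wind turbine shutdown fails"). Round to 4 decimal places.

0.9161

P(Yaw brake fails) [OR] = 1 − (1−0.18) × (1−0.27) = 0.401400
P(Safety chain lost) [AND] = 0.37 × 0.39 × 0.22 × 0.25 = 0.007937
P(Pitch system inoperative) [OR] = 1 − (1−0.38) × (1−0.007937) × (1−0.41) × (1−0.18) = 0.702425
P(Emergency stop unavailable) [OR] = 1 − (1−0.401400) × (1−0.702425) = 0.821872
P(Rotor brake inoperative) [OR] = 1 − (1−0.22) × (1−0.39) = 0.524200
P(Converter path fails) [AND] = 0.26 × 0.04 = 0.010400
P(Wind turbine shutdown fails) [OR] = 1 − (1−0.821872) × (1−0.524200) × (1−0.010400) = 0.916128
Rounded to 4 decimal places: P(Wind turbine shutdown fails) ≈ 0.9161.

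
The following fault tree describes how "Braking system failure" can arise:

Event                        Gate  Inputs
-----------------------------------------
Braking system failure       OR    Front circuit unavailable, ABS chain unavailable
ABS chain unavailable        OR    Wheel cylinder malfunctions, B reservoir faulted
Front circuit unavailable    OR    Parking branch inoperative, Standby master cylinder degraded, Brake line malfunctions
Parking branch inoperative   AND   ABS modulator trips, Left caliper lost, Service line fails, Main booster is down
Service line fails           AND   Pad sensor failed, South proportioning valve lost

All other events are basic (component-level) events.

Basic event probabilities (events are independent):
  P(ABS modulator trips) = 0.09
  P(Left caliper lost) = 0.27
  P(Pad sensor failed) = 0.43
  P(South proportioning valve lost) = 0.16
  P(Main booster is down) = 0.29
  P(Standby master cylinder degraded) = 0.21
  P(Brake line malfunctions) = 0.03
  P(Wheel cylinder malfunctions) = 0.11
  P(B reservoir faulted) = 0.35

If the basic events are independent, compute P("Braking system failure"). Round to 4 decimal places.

0.5569

P(Service line fails) [AND] = 0.43 × 0.16 = 0.068800
P(Parking branch inoperative) [AND] = 0.09 × 0.27 × 0.068800 × 0.29 = 0.000485
P(Front circuit unavailable) [OR] = 1 − (1−0.000485) × (1−0.21) × (1−0.03) = 0.234072
P(ABS chain unavailable) [OR] = 1 − (1−0.11) × (1−0.35) = 0.421500
P(Braking system failure) [OR] = 1 − (1−0.234072) × (1−0.421500) = 0.556911
Rounded to 4 decimal places: P(Braking system failure) ≈ 0.5569.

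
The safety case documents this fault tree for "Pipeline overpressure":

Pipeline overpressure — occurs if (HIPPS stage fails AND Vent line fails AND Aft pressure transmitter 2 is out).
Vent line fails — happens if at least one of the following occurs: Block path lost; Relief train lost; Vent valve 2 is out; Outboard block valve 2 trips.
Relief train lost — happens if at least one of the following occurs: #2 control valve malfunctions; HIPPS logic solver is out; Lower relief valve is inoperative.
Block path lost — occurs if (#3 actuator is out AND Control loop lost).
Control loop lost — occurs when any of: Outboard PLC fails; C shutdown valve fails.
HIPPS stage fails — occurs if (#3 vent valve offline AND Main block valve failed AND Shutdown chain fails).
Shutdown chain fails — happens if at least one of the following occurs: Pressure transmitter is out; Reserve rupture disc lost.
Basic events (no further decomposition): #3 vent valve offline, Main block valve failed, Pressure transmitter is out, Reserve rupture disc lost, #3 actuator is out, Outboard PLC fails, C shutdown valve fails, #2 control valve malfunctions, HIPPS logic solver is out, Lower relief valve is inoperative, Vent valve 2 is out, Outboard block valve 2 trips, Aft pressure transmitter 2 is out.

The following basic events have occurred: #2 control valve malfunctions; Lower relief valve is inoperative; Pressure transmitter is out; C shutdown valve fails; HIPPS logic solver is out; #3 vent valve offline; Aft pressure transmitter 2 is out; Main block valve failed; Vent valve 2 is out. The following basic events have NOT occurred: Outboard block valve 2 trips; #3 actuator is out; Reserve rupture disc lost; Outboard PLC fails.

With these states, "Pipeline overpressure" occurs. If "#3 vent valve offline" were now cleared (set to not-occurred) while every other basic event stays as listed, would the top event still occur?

Counterfactual: set "#3 vent valve offline" to not occurred.
Shutdown chain fails [OR]: Pressure transmitter is out=occurs, Reserve rupture disc lost=not → at least one input occurs → occurs.
HIPPS stage fails [AND]: #3 vent valve offline=not, Main block valve failed=occurs, Shutdown chain fails=occurs → not all inputs occur → does not occur.
Control loop lost [OR]: Outboard PLC fails=not, C shutdown valve fails=occurs → at least one input occurs → occurs.
Block path lost [AND]: #3 actuator is out=not, Control loop lost=occurs → not all inputs occur → does not occur.
Relief train lost [OR]: #2 control valve malfunctions=occurs, HIPPS logic solver is out=occurs, Lower relief valve is inoperative=occurs → at least one input occurs → occurs.
Vent line fails [OR]: Block path lost=not, Relief train lost=occurs, Vent valve 2 is out=occurs, Outboard block valve 2 trips=not → at least one input occurs → occurs.
Pipeline overpressure [AND]: HIPPS stage fails=not, Vent line fails=occurs, Aft pressure transmitter 2 is out=occurs → not all inputs occur → does not occur.

No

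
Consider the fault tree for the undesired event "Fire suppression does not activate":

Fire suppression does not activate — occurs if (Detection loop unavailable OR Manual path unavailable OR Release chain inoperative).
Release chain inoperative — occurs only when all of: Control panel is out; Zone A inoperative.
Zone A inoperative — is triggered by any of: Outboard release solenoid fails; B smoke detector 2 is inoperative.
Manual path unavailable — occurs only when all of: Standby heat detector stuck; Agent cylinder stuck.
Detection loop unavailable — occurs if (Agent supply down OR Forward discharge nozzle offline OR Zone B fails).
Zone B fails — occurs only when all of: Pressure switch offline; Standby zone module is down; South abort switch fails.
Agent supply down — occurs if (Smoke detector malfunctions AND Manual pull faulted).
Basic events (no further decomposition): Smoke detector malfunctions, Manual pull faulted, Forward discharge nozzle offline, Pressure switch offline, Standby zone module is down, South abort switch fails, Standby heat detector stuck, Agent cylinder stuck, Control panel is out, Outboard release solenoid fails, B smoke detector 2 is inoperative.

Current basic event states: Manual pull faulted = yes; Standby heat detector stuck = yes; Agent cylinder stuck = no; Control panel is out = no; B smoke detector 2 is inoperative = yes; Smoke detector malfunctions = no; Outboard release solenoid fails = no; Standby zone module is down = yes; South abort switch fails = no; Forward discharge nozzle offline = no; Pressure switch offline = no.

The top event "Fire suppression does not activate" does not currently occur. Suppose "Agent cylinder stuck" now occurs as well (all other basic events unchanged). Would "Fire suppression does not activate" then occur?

Yes

Counterfactual: set "Agent cylinder stuck" to occurred.
Agent supply down [AND]: Smoke detector malfunctions=not, Manual pull faulted=occurs → not all inputs occur → does not occur.
Zone B fails [AND]: Pressure switch offline=not, Standby zone module is down=occurs, South abort switch fails=not → not all inputs occur → does not occur.
Detection loop unavailable [OR]: Agent supply down=not, Forward discharge nozzle offline=not, Zone B fails=not → no input occurs → does not occur.
Manual path unavailable [AND]: Standby heat detector stuck=occurs, Agent cylinder stuck=occurs → all inputs occur → occurs.
Zone A inoperative [OR]: Outboard release solenoid fails=not, B smoke detector 2 is inoperative=occurs → at least one input occurs → occurs.
Release chain inoperative [AND]: Control panel is out=not, Zone A inoperative=occurs → not all inputs occur → does not occur.
Fire suppression does not activate [OR]: Detection loop unavailable=not, Manual path unavailable=occurs, Release chain inoperative=not → at least one input occurs → occurs.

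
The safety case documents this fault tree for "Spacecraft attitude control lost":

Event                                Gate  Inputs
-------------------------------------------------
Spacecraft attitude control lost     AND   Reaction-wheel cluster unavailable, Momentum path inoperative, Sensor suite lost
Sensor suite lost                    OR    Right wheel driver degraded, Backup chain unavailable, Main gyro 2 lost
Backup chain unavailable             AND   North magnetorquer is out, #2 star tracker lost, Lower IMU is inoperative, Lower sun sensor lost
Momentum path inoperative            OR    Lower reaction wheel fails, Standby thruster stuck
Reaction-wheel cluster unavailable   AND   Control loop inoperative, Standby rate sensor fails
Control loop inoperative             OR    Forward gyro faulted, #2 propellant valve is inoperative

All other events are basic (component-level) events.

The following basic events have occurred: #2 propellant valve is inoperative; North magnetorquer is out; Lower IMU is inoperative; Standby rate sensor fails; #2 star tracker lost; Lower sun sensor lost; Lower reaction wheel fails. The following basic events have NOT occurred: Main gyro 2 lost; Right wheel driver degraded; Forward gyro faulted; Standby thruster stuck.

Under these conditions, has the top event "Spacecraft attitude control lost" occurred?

Yes

Control loop inoperative [OR]: Forward gyro faulted=not, #2 propellant valve is inoperative=occurs → at least one input occurs → occurs.
Reaction-wheel cluster unavailable [AND]: Control loop inoperative=occurs, Standby rate sensor fails=occurs → all inputs occur → occurs.
Momentum path inoperative [OR]: Lower reaction wheel fails=occurs, Standby thruster stuck=not → at least one input occurs → occurs.
Backup chain unavailable [AND]: North magnetorquer is out=occurs, #2 star tracker lost=occurs, Lower IMU is inoperative=occurs, Lower sun sensor lost=occurs → all inputs occur → occurs.
Sensor suite lost [OR]: Right wheel driver degraded=not, Backup chain unavailable=occurs, Main gyro 2 lost=not → at least one input occurs → occurs.
Spacecraft attitude control lost [AND]: Reaction-wheel cluster unavailable=occurs, Momentum path inoperative=occurs, Sensor suite lost=occurs → all inputs occur → occurs.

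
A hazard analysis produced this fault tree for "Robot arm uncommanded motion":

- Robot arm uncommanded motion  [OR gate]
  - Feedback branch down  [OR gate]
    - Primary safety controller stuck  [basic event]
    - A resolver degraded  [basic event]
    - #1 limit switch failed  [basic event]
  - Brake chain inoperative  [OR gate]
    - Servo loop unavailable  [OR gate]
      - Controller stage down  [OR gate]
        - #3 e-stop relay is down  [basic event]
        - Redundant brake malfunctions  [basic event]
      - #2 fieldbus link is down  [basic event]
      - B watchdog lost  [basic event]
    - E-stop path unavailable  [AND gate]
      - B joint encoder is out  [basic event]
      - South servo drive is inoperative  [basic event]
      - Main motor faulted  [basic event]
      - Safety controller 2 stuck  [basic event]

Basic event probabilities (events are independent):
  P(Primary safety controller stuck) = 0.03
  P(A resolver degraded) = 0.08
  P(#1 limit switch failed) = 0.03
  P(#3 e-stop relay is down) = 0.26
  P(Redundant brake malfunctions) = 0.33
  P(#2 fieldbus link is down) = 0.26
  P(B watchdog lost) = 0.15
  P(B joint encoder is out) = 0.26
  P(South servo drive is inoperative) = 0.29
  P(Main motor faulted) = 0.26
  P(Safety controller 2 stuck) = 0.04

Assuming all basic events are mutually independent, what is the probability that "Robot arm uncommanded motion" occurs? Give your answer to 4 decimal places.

P(Feedback branch down) [OR] = 1 − (1−0.03) × (1−0.08) × (1−0.03) = 0.134372
P(Controller stage down) [OR] = 1 − (1−0.26) × (1−0.33) = 0.504200
P(Servo loop unavailable) [OR] = 1 − (1−0.504200) × (1−0.26) × (1−0.15) = 0.688142
P(E-stop path unavailable) [AND] = 0.26 × 0.29 × 0.26 × 0.04 = 0.000784
P(Brake chain inoperative) [OR] = 1 − (1−0.688142) × (1−0.000784) = 0.688386
P(Robot arm uncommanded motion) [OR] = 1 − (1−0.134372) × (1−0.688386) = 0.730258
Rounded to 4 decimal places: P(Robot arm uncommanded motion) ≈ 0.7303.

0.7303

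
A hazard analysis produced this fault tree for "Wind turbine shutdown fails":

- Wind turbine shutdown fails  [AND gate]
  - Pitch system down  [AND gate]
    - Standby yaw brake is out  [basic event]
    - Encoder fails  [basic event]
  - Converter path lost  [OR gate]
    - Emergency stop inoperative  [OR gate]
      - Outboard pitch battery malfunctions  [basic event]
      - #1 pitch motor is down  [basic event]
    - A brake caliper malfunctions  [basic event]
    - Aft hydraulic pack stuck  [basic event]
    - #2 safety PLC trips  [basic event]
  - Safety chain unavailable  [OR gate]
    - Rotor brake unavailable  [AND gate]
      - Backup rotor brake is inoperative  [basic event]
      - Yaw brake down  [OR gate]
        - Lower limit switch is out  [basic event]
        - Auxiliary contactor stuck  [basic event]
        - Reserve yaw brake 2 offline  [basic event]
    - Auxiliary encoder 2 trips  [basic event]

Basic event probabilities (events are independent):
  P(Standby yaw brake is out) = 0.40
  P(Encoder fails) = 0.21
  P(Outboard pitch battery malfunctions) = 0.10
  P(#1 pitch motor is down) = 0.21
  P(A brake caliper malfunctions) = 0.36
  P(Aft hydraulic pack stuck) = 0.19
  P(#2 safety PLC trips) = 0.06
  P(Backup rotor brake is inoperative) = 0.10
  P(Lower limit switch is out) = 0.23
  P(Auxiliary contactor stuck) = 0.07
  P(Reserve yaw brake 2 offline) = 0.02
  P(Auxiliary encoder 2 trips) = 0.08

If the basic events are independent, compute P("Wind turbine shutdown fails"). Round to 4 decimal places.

P(Pitch system down) [AND] = 0.40 × 0.21 = 0.084000
P(Emergency stop inoperative) [OR] = 1 − (1−0.10) × (1−0.21) = 0.289000
P(Converter path lost) [OR] = 1 − (1−0.289000) × (1−0.36) × (1−0.19) × (1−0.06) = 0.653533
P(Yaw brake down) [OR] = 1 − (1−0.23) × (1−0.07) × (1−0.02) = 0.298222
P(Rotor brake unavailable) [AND] = 0.10 × 0.298222 = 0.029822
P(Safety chain unavailable) [OR] = 1 − (1−0.029822) × (1−0.08) = 0.107436
P(Wind turbine shutdown fails) [AND] = 0.084000 × 0.653533 × 0.107436 = 0.005898
Rounded to 4 decimal places: P(Wind turbine shutdown fails) ≈ 0.0059.

0.0059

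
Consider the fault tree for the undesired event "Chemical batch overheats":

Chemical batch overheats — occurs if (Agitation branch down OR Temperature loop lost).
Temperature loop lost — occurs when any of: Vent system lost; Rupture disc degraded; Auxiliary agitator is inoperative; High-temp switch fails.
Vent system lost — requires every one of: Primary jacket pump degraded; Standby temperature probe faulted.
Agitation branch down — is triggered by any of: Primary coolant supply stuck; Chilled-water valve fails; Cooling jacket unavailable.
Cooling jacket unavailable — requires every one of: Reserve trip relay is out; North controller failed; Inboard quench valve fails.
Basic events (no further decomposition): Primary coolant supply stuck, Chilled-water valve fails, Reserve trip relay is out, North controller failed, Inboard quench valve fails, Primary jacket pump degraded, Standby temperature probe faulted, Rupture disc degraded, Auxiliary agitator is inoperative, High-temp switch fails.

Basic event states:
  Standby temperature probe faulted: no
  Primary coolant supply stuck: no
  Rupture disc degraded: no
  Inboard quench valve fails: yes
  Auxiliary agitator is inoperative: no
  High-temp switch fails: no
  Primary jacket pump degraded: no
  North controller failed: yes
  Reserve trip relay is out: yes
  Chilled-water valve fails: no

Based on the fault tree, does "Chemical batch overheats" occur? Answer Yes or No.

Cooling jacket unavailable [AND]: Reserve trip relay is out=occurs, North controller failed=occurs, Inboard quench valve fails=occurs → all inputs occur → occurs.
Agitation branch down [OR]: Primary coolant supply stuck=not, Chilled-water valve fails=not, Cooling jacket unavailable=occurs → at least one input occurs → occurs.
Vent system lost [AND]: Primary jacket pump degraded=not, Standby temperature probe faulted=not → not all inputs occur → does not occur.
Temperature loop lost [OR]: Vent system lost=not, Rupture disc degraded=not, Auxiliary agitator is inoperative=not, High-temp switch fails=not → no input occurs → does not occur.
Chemical batch overheats [OR]: Agitation branch down=occurs, Temperature loop lost=not → at least one input occurs → occurs.

Yes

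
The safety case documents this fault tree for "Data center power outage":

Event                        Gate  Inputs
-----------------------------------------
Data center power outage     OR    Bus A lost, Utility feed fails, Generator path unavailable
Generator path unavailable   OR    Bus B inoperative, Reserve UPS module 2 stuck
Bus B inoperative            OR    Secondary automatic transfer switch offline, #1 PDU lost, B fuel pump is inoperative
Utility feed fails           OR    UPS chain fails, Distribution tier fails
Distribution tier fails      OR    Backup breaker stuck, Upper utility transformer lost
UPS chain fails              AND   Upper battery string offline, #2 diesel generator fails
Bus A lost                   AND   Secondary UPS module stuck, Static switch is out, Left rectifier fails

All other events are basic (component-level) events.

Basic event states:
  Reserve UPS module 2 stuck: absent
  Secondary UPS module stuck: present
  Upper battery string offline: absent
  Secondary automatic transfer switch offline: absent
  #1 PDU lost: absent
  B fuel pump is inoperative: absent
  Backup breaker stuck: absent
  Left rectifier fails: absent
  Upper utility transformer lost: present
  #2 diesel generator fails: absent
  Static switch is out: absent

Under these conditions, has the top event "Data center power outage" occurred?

Yes

Bus A lost [AND]: Secondary UPS module stuck=occurs, Static switch is out=not, Left rectifier fails=not → not all inputs occur → does not occur.
UPS chain fails [AND]: Upper battery string offline=not, #2 diesel generator fails=not → not all inputs occur → does not occur.
Distribution tier fails [OR]: Backup breaker stuck=not, Upper utility transformer lost=occurs → at least one input occurs → occurs.
Utility feed fails [OR]: UPS chain fails=not, Distribution tier fails=occurs → at least one input occurs → occurs.
Bus B inoperative [OR]: Secondary automatic transfer switch offline=not, #1 PDU lost=not, B fuel pump is inoperative=not → no input occurs → does not occur.
Generator path unavailable [OR]: Bus B inoperative=not, Reserve UPS module 2 stuck=not → no input occurs → does not occur.
Data center power outage [OR]: Bus A lost=not, Utility feed fails=occurs, Generator path unavailable=not → at least one input occurs → occurs.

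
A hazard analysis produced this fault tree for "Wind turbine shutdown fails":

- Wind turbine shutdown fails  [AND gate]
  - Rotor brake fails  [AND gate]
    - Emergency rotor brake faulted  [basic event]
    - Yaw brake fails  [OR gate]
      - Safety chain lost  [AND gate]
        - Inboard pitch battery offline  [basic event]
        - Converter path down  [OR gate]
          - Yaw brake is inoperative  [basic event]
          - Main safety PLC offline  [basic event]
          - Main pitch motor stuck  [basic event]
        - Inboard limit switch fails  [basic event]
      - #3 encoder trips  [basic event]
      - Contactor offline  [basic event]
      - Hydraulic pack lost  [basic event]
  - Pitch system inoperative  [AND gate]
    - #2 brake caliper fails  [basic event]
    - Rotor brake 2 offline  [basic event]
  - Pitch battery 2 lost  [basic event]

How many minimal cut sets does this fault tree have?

6

Converter path down [OR]: union of children's cut sets → 3 cut set(s).
Safety chain lost [AND]: one cut set from each child combined → 1 × 3 × 1 = 3 cut set(s).
Yaw brake fails [OR]: union of children's cut sets → 6 cut set(s).
Rotor brake fails [AND]: one cut set from each child combined → 1 × 6 = 6 cut set(s).
Pitch system inoperative [AND]: one cut set from each child combined → 1 × 1 = 1 cut set(s).
Wind turbine shutdown fails [AND]: one cut set from each child combined → 6 × 1 × 1 = 6 cut set(s).
Minimal cut sets: {#2 brake caliper fails, Emergency rotor brake faulted, Inboard limit switch fails, Inboard pitch battery offline, Pitch battery 2 lost, Rotor brake 2 offline, Yaw brake is inoperative}; {#2 brake caliper fails, Emergency rotor brake faulted, Inboard limit switch fails, Inboard pitch battery offline, Main safety PLC offline, Pitch battery 2 lost, Rotor brake 2 offline}; {#2 brake caliper fails, Emergency rotor brake faulted, Inboard limit switch fails, Inboard pitch battery offline, Main pitch motor stuck, Pitch battery 2 lost, Rotor brake 2 offline}; {#2 brake caliper fails, #3 encoder trips, Emergency rotor brake faulted, Pitch battery 2 lost, Rotor brake 2 offline}; {#2 brake caliper fails, Contactor offline, Emergency rotor brake faulted, Pitch battery 2 lost, Rotor brake 2 offline}; {#2 brake caliper fails, Emergency rotor brake faulted, Hydraulic pack lost, Pitch battery 2 lost, Rotor brake 2 offline}.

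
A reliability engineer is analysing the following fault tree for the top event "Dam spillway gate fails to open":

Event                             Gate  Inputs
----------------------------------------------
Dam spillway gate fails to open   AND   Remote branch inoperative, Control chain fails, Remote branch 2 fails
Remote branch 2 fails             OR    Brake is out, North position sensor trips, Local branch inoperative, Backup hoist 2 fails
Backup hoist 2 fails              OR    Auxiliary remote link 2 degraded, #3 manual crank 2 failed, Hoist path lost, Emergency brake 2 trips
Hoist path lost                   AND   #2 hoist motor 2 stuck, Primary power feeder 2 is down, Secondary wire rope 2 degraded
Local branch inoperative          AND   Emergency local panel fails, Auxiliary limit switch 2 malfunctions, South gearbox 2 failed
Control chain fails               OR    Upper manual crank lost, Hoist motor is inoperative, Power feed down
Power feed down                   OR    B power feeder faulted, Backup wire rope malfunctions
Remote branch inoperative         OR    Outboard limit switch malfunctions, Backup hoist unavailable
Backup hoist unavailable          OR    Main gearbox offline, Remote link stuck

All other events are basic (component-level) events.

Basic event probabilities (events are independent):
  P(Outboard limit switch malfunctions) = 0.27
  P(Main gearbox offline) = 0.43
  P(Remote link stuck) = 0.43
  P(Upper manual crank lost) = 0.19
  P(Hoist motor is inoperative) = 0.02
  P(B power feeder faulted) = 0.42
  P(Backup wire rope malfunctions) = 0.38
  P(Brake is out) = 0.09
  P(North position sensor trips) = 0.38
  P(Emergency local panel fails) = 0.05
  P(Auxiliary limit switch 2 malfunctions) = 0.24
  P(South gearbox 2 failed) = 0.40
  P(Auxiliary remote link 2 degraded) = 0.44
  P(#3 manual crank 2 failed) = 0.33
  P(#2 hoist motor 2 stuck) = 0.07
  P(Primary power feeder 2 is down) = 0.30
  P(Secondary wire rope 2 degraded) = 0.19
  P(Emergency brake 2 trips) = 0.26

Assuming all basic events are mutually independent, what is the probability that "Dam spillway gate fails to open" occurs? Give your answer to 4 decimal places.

0.4604

P(Backup hoist unavailable) [OR] = 1 − (1−0.43) × (1−0.43) = 0.675100
P(Remote branch inoperative) [OR] = 1 − (1−0.27) × (1−0.675100) = 0.762823
P(Power feed down) [OR] = 1 − (1−0.42) × (1−0.38) = 0.640400
P(Control chain fails) [OR] = 1 − (1−0.19) × (1−0.02) × (1−0.640400) = 0.714550
P(Local branch inoperative) [AND] = 0.05 × 0.24 × 0.40 = 0.004800
P(Hoist path lost) [AND] = 0.07 × 0.30 × 0.19 = 0.003990
P(Backup hoist 2 fails) [OR] = 1 − (1−0.44) × (1−0.33) × (1−0.003990) × (1−0.26) = 0.723460
P(Remote branch 2 fails) [OR] = 1 − (1−0.09) × (1−0.38) × (1−0.004800) × (1−0.723460) = 0.844725
P(Dam spillway gate fails to open) [AND] = 0.762823 × 0.714550 × 0.844725 = 0.460439
Rounded to 4 decimal places: P(Dam spillway gate fails to open) ≈ 0.4604.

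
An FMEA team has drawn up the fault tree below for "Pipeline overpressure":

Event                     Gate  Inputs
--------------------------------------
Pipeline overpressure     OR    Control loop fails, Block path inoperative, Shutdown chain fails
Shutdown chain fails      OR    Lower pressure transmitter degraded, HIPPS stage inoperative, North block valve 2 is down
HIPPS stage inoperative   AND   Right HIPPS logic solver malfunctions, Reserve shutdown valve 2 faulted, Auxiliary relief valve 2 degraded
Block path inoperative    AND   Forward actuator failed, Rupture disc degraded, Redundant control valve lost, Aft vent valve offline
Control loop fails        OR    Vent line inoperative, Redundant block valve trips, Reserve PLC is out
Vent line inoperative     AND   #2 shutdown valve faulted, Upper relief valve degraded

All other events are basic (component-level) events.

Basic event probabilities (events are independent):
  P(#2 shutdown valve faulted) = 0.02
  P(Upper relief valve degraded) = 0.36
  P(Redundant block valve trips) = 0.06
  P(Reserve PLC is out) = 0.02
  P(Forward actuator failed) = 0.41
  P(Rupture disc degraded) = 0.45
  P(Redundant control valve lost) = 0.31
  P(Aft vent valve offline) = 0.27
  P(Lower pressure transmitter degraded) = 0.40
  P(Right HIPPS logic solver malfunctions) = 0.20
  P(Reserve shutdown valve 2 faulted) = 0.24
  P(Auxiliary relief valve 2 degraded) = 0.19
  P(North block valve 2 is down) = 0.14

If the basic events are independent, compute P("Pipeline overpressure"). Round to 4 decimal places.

P(Vent line inoperative) [AND] = 0.02 × 0.36 = 0.007200
P(Control loop fails) [OR] = 1 − (1−0.007200) × (1−0.06) × (1−0.02) = 0.085433
P(Block path inoperative) [AND] = 0.41 × 0.45 × 0.31 × 0.27 = 0.015443
P(HIPPS stage inoperative) [AND] = 0.20 × 0.24 × 0.19 = 0.009120
P(Shutdown chain fails) [OR] = 1 − (1−0.40) × (1−0.009120) × (1−0.14) = 0.488706
P(Pipeline overpressure) [OR] = 1 − (1−0.085433) × (1−0.015443) × (1−0.488706) = 0.539609
Rounded to 4 decimal places: P(Pipeline overpressure) ≈ 0.5396.

0.5396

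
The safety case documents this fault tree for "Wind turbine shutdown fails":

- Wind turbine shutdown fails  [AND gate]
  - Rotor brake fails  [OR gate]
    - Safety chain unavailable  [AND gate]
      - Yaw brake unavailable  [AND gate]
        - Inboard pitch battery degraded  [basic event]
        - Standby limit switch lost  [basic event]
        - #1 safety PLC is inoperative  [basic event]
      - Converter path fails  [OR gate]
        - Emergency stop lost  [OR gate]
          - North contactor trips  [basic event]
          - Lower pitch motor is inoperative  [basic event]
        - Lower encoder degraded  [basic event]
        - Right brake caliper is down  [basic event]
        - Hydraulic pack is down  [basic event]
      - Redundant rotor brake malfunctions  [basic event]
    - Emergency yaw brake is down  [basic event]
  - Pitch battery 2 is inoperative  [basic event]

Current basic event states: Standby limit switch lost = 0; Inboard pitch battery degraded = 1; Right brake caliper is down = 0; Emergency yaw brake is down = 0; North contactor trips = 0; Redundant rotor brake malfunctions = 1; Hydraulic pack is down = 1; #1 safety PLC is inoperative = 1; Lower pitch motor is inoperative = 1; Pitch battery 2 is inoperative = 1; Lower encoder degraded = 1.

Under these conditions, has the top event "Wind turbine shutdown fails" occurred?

Yaw brake unavailable [AND]: Inboard pitch battery degraded=occurs, Standby limit switch lost=not, #1 safety PLC is inoperative=occurs → not all inputs occur → does not occur.
Emergency stop lost [OR]: North contactor trips=not, Lower pitch motor is inoperative=occurs → at least one input occurs → occurs.
Converter path fails [OR]: Emergency stop lost=occurs, Lower encoder degraded=occurs, Right brake caliper is down=not, Hydraulic pack is down=occurs → at least one input occurs → occurs.
Safety chain unavailable [AND]: Yaw brake unavailable=not, Converter path fails=occurs, Redundant rotor brake malfunctions=occurs → not all inputs occur → does not occur.
Rotor brake fails [OR]: Safety chain unavailable=not, Emergency yaw brake is down=not → no input occurs → does not occur.
Wind turbine shutdown fails [AND]: Rotor brake fails=not, Pitch battery 2 is inoperative=occurs → not all inputs occur → does not occur.

No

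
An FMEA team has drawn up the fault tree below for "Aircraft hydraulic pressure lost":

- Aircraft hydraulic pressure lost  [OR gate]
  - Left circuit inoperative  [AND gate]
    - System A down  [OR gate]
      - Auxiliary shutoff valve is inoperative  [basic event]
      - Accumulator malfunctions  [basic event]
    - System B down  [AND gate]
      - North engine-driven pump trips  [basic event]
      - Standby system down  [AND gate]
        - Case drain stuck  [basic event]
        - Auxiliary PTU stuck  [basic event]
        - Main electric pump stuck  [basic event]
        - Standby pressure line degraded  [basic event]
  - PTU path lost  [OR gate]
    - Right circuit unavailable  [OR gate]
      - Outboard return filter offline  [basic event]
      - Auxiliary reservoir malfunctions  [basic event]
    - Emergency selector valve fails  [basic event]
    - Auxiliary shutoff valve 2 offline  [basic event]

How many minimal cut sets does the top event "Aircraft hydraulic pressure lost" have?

System A down [OR]: union of children's cut sets → 2 cut set(s).
Standby system down [AND]: one cut set from each child combined → 1 × 1 × 1 × 1 = 1 cut set(s).
System B down [AND]: one cut set from each child combined → 1 × 1 = 1 cut set(s).
Left circuit inoperative [AND]: one cut set from each child combined → 2 × 1 = 2 cut set(s).
Right circuit unavailable [OR]: union of children's cut sets → 2 cut set(s).
PTU path lost [OR]: union of children's cut sets → 4 cut set(s).
Aircraft hydraulic pressure lost [OR]: union of children's cut sets → 6 cut set(s).
Minimal cut sets: {Auxiliary PTU stuck, Auxiliary shutoff valve is inoperative, Case drain stuck, Main electric pump stuck, North engine-driven pump trips, Standby pressure line degraded}; {Accumulator malfunctions, Auxiliary PTU stuck, Case drain stuck, Main electric pump stuck, North engine-driven pump trips, Standby pressure line degraded}; {Outboard return filter offline}; {Auxiliary reservoir malfunctions}; {Emergency selector valve fails}; {Auxiliary shutoff valve 2 offline}.

6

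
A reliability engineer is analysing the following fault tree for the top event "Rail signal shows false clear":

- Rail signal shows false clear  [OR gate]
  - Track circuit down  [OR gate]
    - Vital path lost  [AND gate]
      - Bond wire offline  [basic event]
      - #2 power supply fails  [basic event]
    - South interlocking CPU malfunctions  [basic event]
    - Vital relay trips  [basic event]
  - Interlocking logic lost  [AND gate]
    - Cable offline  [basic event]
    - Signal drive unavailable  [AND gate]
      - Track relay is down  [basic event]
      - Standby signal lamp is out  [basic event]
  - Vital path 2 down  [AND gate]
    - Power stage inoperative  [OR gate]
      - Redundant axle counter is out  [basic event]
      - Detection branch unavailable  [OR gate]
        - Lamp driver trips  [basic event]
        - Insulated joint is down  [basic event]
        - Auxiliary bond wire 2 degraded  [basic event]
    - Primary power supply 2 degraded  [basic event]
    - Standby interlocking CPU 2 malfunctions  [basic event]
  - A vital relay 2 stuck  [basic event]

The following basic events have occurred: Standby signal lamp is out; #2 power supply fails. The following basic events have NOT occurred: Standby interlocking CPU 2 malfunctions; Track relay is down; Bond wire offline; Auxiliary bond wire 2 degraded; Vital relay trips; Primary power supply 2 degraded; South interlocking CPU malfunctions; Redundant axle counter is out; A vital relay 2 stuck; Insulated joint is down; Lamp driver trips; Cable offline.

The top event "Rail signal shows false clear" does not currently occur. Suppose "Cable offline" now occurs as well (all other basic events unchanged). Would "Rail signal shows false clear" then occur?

Counterfactual: set "Cable offline" to occurred.
Vital path lost [AND]: Bond wire offline=not, #2 power supply fails=occurs → not all inputs occur → does not occur.
Track circuit down [OR]: Vital path lost=not, South interlocking CPU malfunctions=not, Vital relay trips=not → no input occurs → does not occur.
Signal drive unavailable [AND]: Track relay is down=not, Standby signal lamp is out=occurs → not all inputs occur → does not occur.
Interlocking logic lost [AND]: Cable offline=occurs, Signal drive unavailable=not → not all inputs occur → does not occur.
Detection branch unavailable [OR]: Lamp driver trips=not, Insulated joint is down=not, Auxiliary bond wire 2 degraded=not → no input occurs → does not occur.
Power stage inoperative [OR]: Redundant axle counter is out=not, Detection branch unavailable=not → no input occurs → does not occur.
Vital path 2 down [AND]: Power stage inoperative=not, Primary power supply 2 degraded=not, Standby interlocking CPU 2 malfunctions=not → not all inputs occur → does not occur.
Rail signal shows false clear [OR]: Track circuit down=not, Interlocking logic lost=not, Vital path 2 down=not, A vital relay 2 stuck=not → no input occurs → does not occur.

No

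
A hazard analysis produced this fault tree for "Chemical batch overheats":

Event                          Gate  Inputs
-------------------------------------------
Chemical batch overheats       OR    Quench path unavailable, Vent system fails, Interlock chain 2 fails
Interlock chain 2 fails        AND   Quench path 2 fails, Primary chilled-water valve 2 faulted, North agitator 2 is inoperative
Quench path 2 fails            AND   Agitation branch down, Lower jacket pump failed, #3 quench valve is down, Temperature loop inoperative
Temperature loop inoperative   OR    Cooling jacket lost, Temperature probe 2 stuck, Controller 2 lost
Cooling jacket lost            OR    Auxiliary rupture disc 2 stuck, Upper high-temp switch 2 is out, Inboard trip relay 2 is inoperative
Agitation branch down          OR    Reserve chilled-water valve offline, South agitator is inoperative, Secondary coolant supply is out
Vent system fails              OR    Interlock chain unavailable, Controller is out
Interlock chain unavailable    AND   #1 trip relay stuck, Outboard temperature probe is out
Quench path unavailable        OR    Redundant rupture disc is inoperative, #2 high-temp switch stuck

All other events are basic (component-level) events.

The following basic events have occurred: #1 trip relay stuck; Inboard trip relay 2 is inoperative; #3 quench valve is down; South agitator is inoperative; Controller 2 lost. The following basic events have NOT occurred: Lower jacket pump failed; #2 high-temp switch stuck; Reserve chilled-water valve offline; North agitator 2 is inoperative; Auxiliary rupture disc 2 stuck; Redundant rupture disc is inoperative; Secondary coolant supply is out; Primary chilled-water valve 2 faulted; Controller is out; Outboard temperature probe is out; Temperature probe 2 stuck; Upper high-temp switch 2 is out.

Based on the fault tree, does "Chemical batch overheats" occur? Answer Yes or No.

Quench path unavailable [OR]: Redundant rupture disc is inoperative=not, #2 high-temp switch stuck=not → no input occurs → does not occur.
Interlock chain unavailable [AND]: #1 trip relay stuck=occurs, Outboard temperature probe is out=not → not all inputs occur → does not occur.
Vent system fails [OR]: Interlock chain unavailable=not, Controller is out=not → no input occurs → does not occur.
Agitation branch down [OR]: Reserve chilled-water valve offline=not, South agitator is inoperative=occurs, Secondary coolant supply is out=not → at least one input occurs → occurs.
Cooling jacket lost [OR]: Auxiliary rupture disc 2 stuck=not, Upper high-temp switch 2 is out=not, Inboard trip relay 2 is inoperative=occurs → at least one input occurs → occurs.
Temperature loop inoperative [OR]: Cooling jacket lost=occurs, Temperature probe 2 stuck=not, Controller 2 lost=occurs → at least one input occurs → occurs.
Quench path 2 fails [AND]: Agitation branch down=occurs, Lower jacket pump failed=not, #3 quench valve is down=occurs, Temperature loop inoperative=occurs → not all inputs occur → does not occur.
Interlock chain 2 fails [AND]: Quench path 2 fails=not, Primary chilled-water valve 2 faulted=not, North agitator 2 is inoperative=not → not all inputs occur → does not occur.
Chemical batch overheats [OR]: Quench path unavailable=not, Vent system fails=not, Interlock chain 2 fails=not → no input occurs → does not occur.

No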